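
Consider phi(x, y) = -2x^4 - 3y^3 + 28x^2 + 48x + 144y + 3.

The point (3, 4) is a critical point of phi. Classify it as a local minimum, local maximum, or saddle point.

local maximum

The mixed partial ∂²phi/∂x∂y is 0, so the Hessian at any point is diag(phi_xx, phi_yy) = diag(8(-3x^2 + 7), -18y).
At (3, 4): H = diag(-160, -72).
Both eigenvalues are negative, so H is negative definite: a local maximum.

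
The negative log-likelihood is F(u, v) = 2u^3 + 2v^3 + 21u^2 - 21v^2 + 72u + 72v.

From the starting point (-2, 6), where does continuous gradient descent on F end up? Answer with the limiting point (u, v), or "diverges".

(-3, 4)

F is separable, so gradient descent decouples: u follows -∂F/∂u, v follows -∂F/∂v.
∂F/∂u = 6(u + 3)(u + 4); at u=-2 this is 12, so u decreases.
∂F/∂v = 6(v - 4)(v - 3); at v=6 this is 36, so v decreases.
u converges to its nearest critical value -3 (a local min of the u-part); v converges to 4. The iterate converges to (-3, 4).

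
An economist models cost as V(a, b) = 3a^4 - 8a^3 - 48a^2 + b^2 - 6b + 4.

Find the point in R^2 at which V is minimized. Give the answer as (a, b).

(4, 3)

V(a,b) separates as P(a) + Q(b) + 4, so its minimum is min P + min Q + 4.
P'(a) = 12a(a - 4)(a + 2) vanishes at a ∈ {-2, 0, 4}; Q'(b) = 2b - 6 vanishes at b ∈ {3}.
Local minima of P (where P''>0): P(-2)=-80, P(4)=-512. Local minima of Q: Q(3)=-9.
So the global minimum of V is P(4) + Q(3) + 4 = -512 − 9 + 4 = -517, attained at (4, 3).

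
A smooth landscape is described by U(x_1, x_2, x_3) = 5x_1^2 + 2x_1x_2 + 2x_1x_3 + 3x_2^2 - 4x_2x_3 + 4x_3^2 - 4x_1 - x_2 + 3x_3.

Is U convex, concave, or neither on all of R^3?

U is quadratic, so its Hessian is the constant matrix H = [[10, 2, 2], [2, 6, -4], [2, -4, 8]].
Leading principal minors: 10, 56, 232.
All positive ⇒ H ≻ 0 ⇒ convex.

convex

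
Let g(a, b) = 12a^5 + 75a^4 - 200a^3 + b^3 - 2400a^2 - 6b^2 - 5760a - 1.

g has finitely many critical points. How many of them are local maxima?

g separates as a function of a plus a function of b, so ∇g=0 decouples.
∂g/∂a = 60(a - 4)(a + 2)(a + 3)(a + 4) = 0 at a ∈ {-4, -3, -2, 4}; ∂g/∂b = 3b(b - 4) = 0 at b ∈ {0, 4}.
The Hessian is diagonal: diag(g_aa, g_bb). Second derivatives: g_aa(-4)=-960, g_aa(-3)=420, g_aa(-2)=-720, g_aa(4)=20160; g_bb(0)=-12, g_bb(4)=12.
Local maxima occur where both diagonal entries negative: (-4, 0), (-2, 0). Count: 2.

2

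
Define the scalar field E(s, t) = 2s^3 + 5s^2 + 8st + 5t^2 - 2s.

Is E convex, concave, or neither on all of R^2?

neither

The term 2s^3 is cubic, so the Hessian is not constant.
∂²E/∂s² = 12s + 10, which takes both signs as s varies (negative for sufficiently negative s). A diagonal entry of the Hessian changing sign means the Hessian is neither positive- nor negative-semidefinite on all of R^2.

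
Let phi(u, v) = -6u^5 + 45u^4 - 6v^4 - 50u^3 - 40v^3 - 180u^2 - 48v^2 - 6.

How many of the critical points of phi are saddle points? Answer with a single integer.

phi separates as a function of u plus a function of v, so ∇phi=0 decouples.
∂phi/∂u = -30u(u - 4)(u - 3)(u + 1) = 0 at u ∈ {-1, 0, 3, 4}; ∂phi/∂v = -24v(v + 1)(v + 4) = 0 at v ∈ {-4, -1, 0}.
The Hessian is diagonal: diag(phi_uu, phi_vv). Second derivatives: phi_uu(-1)=600, phi_uu(0)=-360, phi_uu(3)=360, phi_uu(4)=-600; phi_vv(-4)=-288, phi_vv(-1)=72, phi_vv(0)=-96.
Saddle points occur where the two diagonal entries have opposite signs: (-1, -4), (-1, 0), (0, -1), (3, -4), (3, 0), (4, -1). Count: 6.

6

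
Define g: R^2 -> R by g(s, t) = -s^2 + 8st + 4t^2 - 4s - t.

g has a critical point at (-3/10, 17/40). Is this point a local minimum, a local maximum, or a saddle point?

The Hessian of g is constant: H = [[-2, 8], [8, 8]].
det(H) = (-2)·8 − 8² = -80.
Since det(H) < 0, H is indefinite and the critical point is a saddle point.

saddle point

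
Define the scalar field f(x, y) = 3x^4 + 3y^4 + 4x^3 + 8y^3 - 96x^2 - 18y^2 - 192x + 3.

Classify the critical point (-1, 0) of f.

The mixed partial ∂²f/∂x∂y is 0, so the Hessian at any point is diag(f_xx, f_yy) = diag(12(3x^2 + 2x - 16), 12(3y^2 + 4y - 3)).
At (-1, 0): H = diag(-180, -36).
Both eigenvalues are negative, so H is negative definite: a local maximum.

local maximum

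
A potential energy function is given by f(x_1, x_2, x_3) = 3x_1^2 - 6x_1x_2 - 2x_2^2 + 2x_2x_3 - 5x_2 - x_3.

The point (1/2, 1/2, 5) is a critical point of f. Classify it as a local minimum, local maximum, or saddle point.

saddle point

The Hessian is constant: H = [[6, -6, 0], [-6, -4, 2], [0, 2, 0]].
Leading principal minors: Δ₁ = 6, Δ₂ = -60, Δ₃ = -24.
The minors fit neither the all-positive nor the alternating-sign pattern, so H is indefinite: a saddle point.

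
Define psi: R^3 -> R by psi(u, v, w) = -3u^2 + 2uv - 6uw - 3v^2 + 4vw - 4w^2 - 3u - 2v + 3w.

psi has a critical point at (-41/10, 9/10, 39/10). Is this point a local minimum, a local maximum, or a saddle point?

local maximum

The Hessian is constant: H = [[-6, 2, -6], [2, -6, 4], [-6, 4, -8]].
Leading principal minors: Δ₁ = -6, Δ₂ = 32, Δ₃ = -40.
The minors alternate sign starting negative (−, +, −), so H is negative definite: a local maximum.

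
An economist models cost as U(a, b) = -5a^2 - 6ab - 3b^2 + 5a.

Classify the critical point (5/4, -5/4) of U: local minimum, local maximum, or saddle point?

The Hessian of U is constant: H = [[-10, -6], [-6, -6]].
det(H) = (-10)·(-6) − (-6)² = 24.
det(H) > 0 and tr(H) = -16 < 0, so H is negative definite and the point is a local maximum.

local maximum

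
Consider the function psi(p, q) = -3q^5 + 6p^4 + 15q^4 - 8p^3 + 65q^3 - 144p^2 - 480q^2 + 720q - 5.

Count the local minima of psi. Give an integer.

psi separates as a function of p plus a function of q, so ∇psi=0 decouples.
∂psi/∂p = 24p(p - 4)(p + 3) = 0 at p ∈ {-3, 0, 4}; ∂psi/∂q = -15(q - 4)(q - 3)(q - 1)(q + 4) = 0 at q ∈ {-4, 1, 3, 4}.
The Hessian is diagonal: diag(psi_pp, psi_qq). Second derivatives: psi_pp(-3)=504, psi_pp(0)=-288, psi_pp(4)=672; psi_qq(-4)=4200, psi_qq(1)=-450, psi_qq(3)=210, psi_qq(4)=-360.
Local minima occur where both diagonal entries positive: (-3, -4), (-3, 3), (4, -4), (4, 3). Count: 4.

4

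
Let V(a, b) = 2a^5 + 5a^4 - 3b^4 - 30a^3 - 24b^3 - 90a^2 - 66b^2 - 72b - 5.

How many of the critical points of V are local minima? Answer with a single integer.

2

V separates as a function of a plus a function of b, so ∇V=0 decouples.
∂V/∂a = 10a(a - 3)(a + 2)(a + 3) = 0 at a ∈ {-3, -2, 0, 3}; ∂V/∂b = -12(b + 1)(b + 2)(b + 3) = 0 at b ∈ {-3, -2, -1}.
The Hessian is diagonal: diag(V_aa, V_bb). Second derivatives: V_aa(-3)=-180, V_aa(-2)=100, V_aa(0)=-180, V_aa(3)=900; V_bb(-3)=-24, V_bb(-2)=12, V_bb(-1)=-24.
Local minima occur where both diagonal entries positive: (-2, -2), (3, -2). Count: 2.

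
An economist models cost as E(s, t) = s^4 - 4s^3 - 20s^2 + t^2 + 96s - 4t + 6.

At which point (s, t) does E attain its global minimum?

E(s,t) separates as P(s) + Q(t) + 6, so its minimum is min P + min Q + 6.
P'(s) = 4(s - 4)(s - 2)(s + 3) vanishes at s ∈ {-3, 2, 4}; Q'(t) = 2(t - 2) vanishes at t ∈ {2}.
Local minima of P (where P''>0): P(-3)=-279, P(4)=64. Local minima of Q: Q(2)=-4.
So the global minimum of E is P(-3) + Q(2) + 6 = -279 − 4 + 6 = -277, attained at (-3, 2).

(-3, 2)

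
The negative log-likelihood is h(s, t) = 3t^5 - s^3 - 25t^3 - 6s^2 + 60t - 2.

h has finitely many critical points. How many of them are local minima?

2

h separates as a function of s plus a function of t, so ∇h=0 decouples.
∂h/∂s = -3s(s + 4) = 0 at s ∈ {-4, 0}; ∂h/∂t = 15(t - 2)(t - 1)(t + 1)(t + 2) = 0 at t ∈ {-2, -1, 1, 2}.
The Hessian is diagonal: diag(h_ss, h_tt). Second derivatives: h_ss(-4)=12, h_ss(0)=-12; h_tt(-2)=-180, h_tt(-1)=90, h_tt(1)=-90, h_tt(2)=180.
Local minima occur where both diagonal entries positive: (-4, -1), (-4, 2). Count: 2.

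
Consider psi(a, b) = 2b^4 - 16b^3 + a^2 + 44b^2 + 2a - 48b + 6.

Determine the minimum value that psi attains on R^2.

-13

psi(a,b) separates as P(a) + Q(b) + 6, so its minimum is min P + min Q + 6.
P'(a) = 2a + 2 vanishes at a ∈ {-1}; Q'(b) = 8(b - 3)(b - 2)(b - 1) vanishes at b ∈ {1, 2, 3}.
Local minima of P (where P''>0): P(-1)=-1. Local minima of Q: Q(1)=-18, Q(3)=-18.
So the global minimum of psi is P(-1) + Q(1) + 6 = -1 − 18 + 6 = -13, attained at (-1, 1).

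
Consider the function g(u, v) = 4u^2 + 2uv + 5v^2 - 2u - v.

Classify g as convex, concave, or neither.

g is quadratic, so its Hessian is the constant matrix H = [[8, 2], [2, 10]].
det(H) = 76, tr(H) = 18.
det(H) > 0 and tr(H) > 0, so H is positive definite everywhere: convex.

convex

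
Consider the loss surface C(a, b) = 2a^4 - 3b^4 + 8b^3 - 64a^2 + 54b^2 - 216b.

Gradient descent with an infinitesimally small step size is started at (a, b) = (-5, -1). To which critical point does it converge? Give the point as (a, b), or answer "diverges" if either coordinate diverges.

(-4, 2)

C is separable, so gradient descent decouples: a follows -∂C/∂a, b follows -∂C/∂b.
∂C/∂a = 8a(a - 4)(a + 4); at a=-5 this is -360, so a increases.
∂C/∂b = -12(b - 3)(b - 2)(b + 3); at b=-1 this is -288, so b increases.
a converges to its nearest critical value -4 (a local min of the a-part); b converges to 2. The iterate converges to (-4, 2).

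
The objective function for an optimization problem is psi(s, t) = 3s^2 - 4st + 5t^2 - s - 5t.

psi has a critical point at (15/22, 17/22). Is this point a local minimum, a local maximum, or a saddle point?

local minimum

The Hessian of psi is constant: H = [[6, -4], [-4, 10]].
det(H) = 6·10 − (-4)² = 44.
det(H) > 0 and tr(H) = 16 > 0, so H is positive definite and the point is a local minimum.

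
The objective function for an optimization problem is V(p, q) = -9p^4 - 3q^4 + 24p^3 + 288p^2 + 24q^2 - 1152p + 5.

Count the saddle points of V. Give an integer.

V separates as a function of p plus a function of q, so ∇V=0 decouples.
∂V/∂p = -36(p - 4)(p - 2)(p + 4) = 0 at p ∈ {-4, 2, 4}; ∂V/∂q = -12q(q - 2)(q + 2) = 0 at q ∈ {-2, 0, 2}.
The Hessian is diagonal: diag(V_pp, V_qq). Second derivatives: V_pp(-4)=-1728, V_pp(2)=432, V_pp(4)=-576; V_qq(-2)=-96, V_qq(0)=48, V_qq(2)=-96.
Saddle points occur where the two diagonal entries have opposite signs: (-4, 0), (2, -2), (2, 2), (4, 0). Count: 4.

4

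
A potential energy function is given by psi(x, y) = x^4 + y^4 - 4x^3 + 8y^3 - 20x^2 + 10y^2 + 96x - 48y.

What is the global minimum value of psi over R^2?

psi(x,y) separates as P(x) + Q(y), so its minimum is min P + min Q.
P'(x) = 4(x - 4)(x - 2)(x + 3) vanishes at x ∈ {-3, 2, 4}; Q'(y) = 4(y - 1)(y + 3)(y + 4) vanishes at y ∈ {-4, -3, 1}.
Local minima of P (where P''>0): P(-3)=-279, P(4)=64. Local minima of Q: Q(-4)=96, Q(1)=-29.
So the global minimum of psi is P(-3) + Q(1) = -279 − 29 = -308, attained at (-3, 1).

-308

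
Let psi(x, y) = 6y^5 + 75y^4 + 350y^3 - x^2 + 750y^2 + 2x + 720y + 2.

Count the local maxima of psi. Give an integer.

2

psi separates as a function of x plus a function of y, so ∇psi=0 decouples.
∂psi/∂x = -2(x - 1) = 0 at x ∈ {1}; ∂psi/∂y = 30(y + 1)(y + 2)(y + 3)(y + 4) = 0 at y ∈ {-4, -3, -2, -1}.
The Hessian is diagonal: diag(psi_xx, psi_yy). Second derivatives: psi_xx(1)=-2; psi_yy(-4)=-180, psi_yy(-3)=60, psi_yy(-2)=-60, psi_yy(-1)=180.
Local maxima occur where both diagonal entries negative: (1, -4), (1, -2). Count: 2.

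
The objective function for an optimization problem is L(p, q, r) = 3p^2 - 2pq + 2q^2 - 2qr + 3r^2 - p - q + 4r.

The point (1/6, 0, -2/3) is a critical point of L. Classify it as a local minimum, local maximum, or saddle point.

The Hessian is constant: H = [[6, -2, 0], [-2, 4, -2], [0, -2, 6]].
Leading principal minors: Δ₁ = 6, Δ₂ = 20, Δ₃ = 96.
All leading minors are positive, so H is positive definite: a local minimum.

local minimum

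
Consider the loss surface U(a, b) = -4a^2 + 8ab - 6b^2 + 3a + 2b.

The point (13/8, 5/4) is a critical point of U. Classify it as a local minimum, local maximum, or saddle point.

local maximum

The Hessian of U is constant: H = [[-8, 8], [8, -12]].
det(H) = (-8)·(-12) − 8² = 32.
det(H) > 0 and tr(H) = -20 < 0, so H is negative definite and the point is a local maximum.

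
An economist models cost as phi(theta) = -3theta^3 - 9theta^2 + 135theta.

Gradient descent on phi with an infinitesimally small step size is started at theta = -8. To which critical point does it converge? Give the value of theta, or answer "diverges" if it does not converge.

phi'(theta) = -9(theta - 3)(theta + 5), so phi'(-8) = -297.
Gradient descent moves in the -phi' direction, i.e. theta is increasing.
The nearest critical point in that direction is theta = -5, where phi'' = 72 > 0 (a local minimum). The iterate converges there.

-5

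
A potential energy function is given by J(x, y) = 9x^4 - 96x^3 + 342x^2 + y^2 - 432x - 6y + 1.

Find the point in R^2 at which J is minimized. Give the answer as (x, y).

J(x,y) separates as P(x) + Q(y) + 1, so its minimum is min P + min Q + 1.
P'(x) = 36(x - 4)(x - 3)(x - 1) vanishes at x ∈ {1, 3, 4}; Q'(y) = 2y - 6 vanishes at y ∈ {3}.
Local minima of P (where P''>0): P(1)=-177, P(4)=-96. Local minima of Q: Q(3)=-9.
So the global minimum of J is P(1) + Q(3) + 1 = -177 − 9 + 1 = -185, attained at (1, 3).

(1, 3)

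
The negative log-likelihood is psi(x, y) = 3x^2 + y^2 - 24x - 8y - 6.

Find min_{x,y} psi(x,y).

-70

psi(x,y) separates as P(x) + Q(y) − 6, so its minimum is min P + min Q − 6.
P'(x) = 6x - 24 vanishes at x ∈ {4}; Q'(y) = 2y - 8 vanishes at y ∈ {4}.
Local minima of P (where P''>0): P(4)=-48. Local minima of Q: Q(4)=-16.
So the global minimum of psi is P(4) + Q(4) − 6 = -48 − 16 − 6 = -70, attained at (4, 4).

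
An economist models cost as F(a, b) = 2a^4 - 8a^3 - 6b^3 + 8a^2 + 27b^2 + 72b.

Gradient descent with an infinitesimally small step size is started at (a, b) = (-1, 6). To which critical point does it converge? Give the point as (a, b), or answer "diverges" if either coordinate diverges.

diverges

F is separable, so gradient descent decouples: a follows -∂F/∂a, b follows -∂F/∂b.
∂F/∂a = 8a(a - 2)(a - 1); at a=-1 this is -48, so a increases.
∂F/∂b = -18(b - 4)(b + 1); at b=6 this is -252, so b increases.
The b-coordinate has no critical point in that direction and runs off to infinity.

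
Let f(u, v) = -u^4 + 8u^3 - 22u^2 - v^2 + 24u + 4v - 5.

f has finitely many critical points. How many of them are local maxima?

f separates as a function of u plus a function of v, so ∇f=0 decouples.
∂f/∂u = -4(u - 3)(u - 2)(u - 1) = 0 at u ∈ {1, 2, 3}; ∂f/∂v = -2(v - 2) = 0 at v ∈ {2}.
The Hessian is diagonal: diag(f_uu, f_vv). Second derivatives: f_uu(1)=-8, f_uu(2)=4, f_uu(3)=-8; f_vv(2)=-2.
Local maxima occur where both diagonal entries negative: (1, 2), (3, 2). Count: 2.

2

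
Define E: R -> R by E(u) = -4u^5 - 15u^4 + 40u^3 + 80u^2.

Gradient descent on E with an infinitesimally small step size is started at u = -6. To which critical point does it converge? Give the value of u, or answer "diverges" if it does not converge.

-4

E'(u) = -20u(u - 2)(u + 1)(u + 4), so E'(-6) = -9600.
Gradient descent moves in the -E' direction, i.e. u is increasing.
The nearest critical point in that direction is u = -4, where E'' = 1440 > 0 (a local minimum). The iterate converges there.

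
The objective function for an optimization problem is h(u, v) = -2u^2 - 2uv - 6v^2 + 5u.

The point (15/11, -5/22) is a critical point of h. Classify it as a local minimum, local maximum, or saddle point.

The Hessian of h is constant: H = [[-4, -2], [-2, -12]].
det(H) = (-4)·(-12) − (-2)² = 44.
det(H) > 0 and tr(H) = -16 < 0, so H is negative definite and the point is a local maximum.

local maximum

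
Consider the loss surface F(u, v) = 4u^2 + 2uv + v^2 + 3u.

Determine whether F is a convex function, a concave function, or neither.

F is quadratic, so its Hessian is the constant matrix H = [[8, 2], [2, 2]].
det(H) = 12, tr(H) = 10.
det(H) > 0 and tr(H) > 0, so H is positive definite everywhere: convex.

convex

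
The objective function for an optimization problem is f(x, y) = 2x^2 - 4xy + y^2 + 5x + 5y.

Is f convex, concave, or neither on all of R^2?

neither

f is quadratic, so its Hessian is the constant matrix H = [[4, -4], [-4, 2]].
det(H) = -8, tr(H) = 6.
det(H) < 0, so H is indefinite: neither convex nor concave.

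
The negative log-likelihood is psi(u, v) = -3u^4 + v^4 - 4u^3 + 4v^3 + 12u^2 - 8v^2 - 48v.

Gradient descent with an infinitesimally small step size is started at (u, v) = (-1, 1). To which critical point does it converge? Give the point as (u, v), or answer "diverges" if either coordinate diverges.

(0, 2)

psi is separable, so gradient descent decouples: u follows -∂psi/∂u, v follows -∂psi/∂v.
∂psi/∂u = -12u(u - 1)(u + 2); at u=-1 this is -24, so u increases.
∂psi/∂v = 4(v - 2)(v + 2)(v + 3); at v=1 this is -48, so v increases.
u converges to its nearest critical value 0 (a local min of the u-part); v converges to 2. The iterate converges to (0, 2).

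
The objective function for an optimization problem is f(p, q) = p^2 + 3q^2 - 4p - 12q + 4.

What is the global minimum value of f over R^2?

f(p,q) separates as A(p) + B(q) + 4, so its minimum is min A + min B + 4.
A'(p) = 2p - 4 vanishes at p ∈ {2}; B'(q) = 6q - 12 vanishes at q ∈ {2}.
Local minima of A (where A''>0): A(2)=-4. Local minima of B: B(2)=-12.
So the global minimum of f is A(2) + B(2) + 4 = -4 − 12 + 4 = -12, attained at (2, 2).

-12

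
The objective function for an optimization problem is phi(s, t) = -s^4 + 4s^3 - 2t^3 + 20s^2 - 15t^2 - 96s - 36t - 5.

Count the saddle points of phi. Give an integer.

3

phi separates as a function of s plus a function of t, so ∇phi=0 decouples.
∂phi/∂s = -4(s - 4)(s - 2)(s + 3) = 0 at s ∈ {-3, 2, 4}; ∂phi/∂t = -6(t + 2)(t + 3) = 0 at t ∈ {-3, -2}.
The Hessian is diagonal: diag(phi_ss, phi_tt). Second derivatives: phi_ss(-3)=-140, phi_ss(2)=40, phi_ss(4)=-56; phi_tt(-3)=6, phi_tt(-2)=-6.
Saddle points occur where the two diagonal entries have opposite signs: (-3, -3), (2, -2), (4, -3). Count: 3.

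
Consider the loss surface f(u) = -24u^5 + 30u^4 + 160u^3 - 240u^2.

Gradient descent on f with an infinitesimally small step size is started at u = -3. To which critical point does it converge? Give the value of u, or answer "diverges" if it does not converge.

-2

f'(u) = -120u(u - 2)(u - 1)(u + 2), so f'(-3) = -7200.
Gradient descent moves in the -f' direction, i.e. u is increasing.
The nearest critical point in that direction is u = -2, where f'' = 2880 > 0 (a local minimum). The iterate converges there.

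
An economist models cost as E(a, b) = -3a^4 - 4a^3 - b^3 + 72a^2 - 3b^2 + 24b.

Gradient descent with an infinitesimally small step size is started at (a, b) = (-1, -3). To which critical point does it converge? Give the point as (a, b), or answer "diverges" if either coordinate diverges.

E is separable, so gradient descent decouples: a follows -∂E/∂a, b follows -∂E/∂b.
∂E/∂a = -12a(a - 3)(a + 4); at a=-1 this is -144, so a increases.
∂E/∂b = -3(b - 2)(b + 4); at b=-3 this is 15, so b decreases.
a converges to its nearest critical value 0 (a local min of the a-part); b converges to -4. The iterate converges to (0, -4).

(0, -4)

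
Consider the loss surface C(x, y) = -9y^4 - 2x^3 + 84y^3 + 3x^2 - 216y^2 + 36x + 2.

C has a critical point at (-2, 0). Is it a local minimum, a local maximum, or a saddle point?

saddle point

The mixed partial ∂²C/∂x∂y is 0, so the Hessian at any point is diag(C_xx, C_yy) = diag(6(-2x + 1), 36(-3y^2 + 14y - 12)).
At (-2, 0): H = diag(30, -432).
The eigenvalues have opposite signs, so H is indefinite: a saddle point.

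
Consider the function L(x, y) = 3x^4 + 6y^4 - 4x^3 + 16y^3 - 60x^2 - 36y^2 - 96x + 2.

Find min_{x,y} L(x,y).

-1100

L(x,y) separates as P(x) + Q(y) + 2, so its minimum is min P + min Q + 2.
P'(x) = 12(x - 4)(x + 1)(x + 2) vanishes at x ∈ {-2, -1, 4}; Q'(y) = 24y(y - 1)(y + 3) vanishes at y ∈ {-3, 0, 1}.
Local minima of P (where P''>0): P(-2)=32, P(4)=-832. Local minima of Q: Q(-3)=-270, Q(1)=-14.
So the global minimum of L is P(4) + Q(-3) + 2 = -832 − 270 + 2 = -1100, attained at (4, -3).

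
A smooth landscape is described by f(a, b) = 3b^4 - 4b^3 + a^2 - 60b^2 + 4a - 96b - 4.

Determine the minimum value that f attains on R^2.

f(a,b) separates as P(a) + Q(b) − 4, so its minimum is min P + min Q − 4.
P'(a) = 2a + 4 vanishes at a ∈ {-2}; Q'(b) = 12(b - 4)(b + 1)(b + 2) vanishes at b ∈ {-2, -1, 4}.
Local minima of P (where P''>0): P(-2)=-4. Local minima of Q: Q(-2)=32, Q(4)=-832.
So the global minimum of f is P(-2) + Q(4) − 4 = -4 − 832 − 4 = -840, attained at (-2, 4).

-840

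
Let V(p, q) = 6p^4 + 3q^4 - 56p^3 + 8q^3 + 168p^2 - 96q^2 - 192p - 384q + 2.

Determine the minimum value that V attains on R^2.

-1918

V(p,q) separates as A(p) + B(q) + 2, so its minimum is min A + min B + 2.
A'(p) = 24(p - 4)(p - 2)(p - 1) vanishes at p ∈ {1, 2, 4}; B'(q) = 12(q - 4)(q + 2)(q + 4) vanishes at q ∈ {-4, -2, 4}.
Local minima of A (where A''>0): A(1)=-74, A(4)=-128. Local minima of B: B(-4)=256, B(4)=-1792.
So the global minimum of V is A(4) + B(4) + 2 = -128 − 1792 + 2 = -1918, attained at (4, 4).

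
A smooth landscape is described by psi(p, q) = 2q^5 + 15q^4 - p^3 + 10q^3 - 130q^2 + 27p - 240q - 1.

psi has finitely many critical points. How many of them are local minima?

psi separates as a function of p plus a function of q, so ∇psi=0 decouples.
∂psi/∂p = -3(p - 3)(p + 3) = 0 at p ∈ {-3, 3}; ∂psi/∂q = 10(q - 2)(q + 1)(q + 3)(q + 4) = 0 at q ∈ {-4, -3, -1, 2}.
The Hessian is diagonal: diag(psi_pp, psi_qq). Second derivatives: psi_pp(-3)=18, psi_pp(3)=-18; psi_qq(-4)=-180, psi_qq(-3)=100, psi_qq(-1)=-180, psi_qq(2)=900.
Local minima occur where both diagonal entries positive: (-3, -3), (-3, 2). Count: 2.

2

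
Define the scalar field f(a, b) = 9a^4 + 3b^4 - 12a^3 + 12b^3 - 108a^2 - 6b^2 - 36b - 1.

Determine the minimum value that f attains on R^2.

f(a,b) separates as P(a) + Q(b) − 1, so its minimum is min P + min Q − 1.
P'(a) = 36a(a - 3)(a + 2) vanishes at a ∈ {-2, 0, 3}; Q'(b) = 12(b - 1)(b + 1)(b + 3) vanishes at b ∈ {-3, -1, 1}.
Local minima of P (where P''>0): P(-2)=-192, P(3)=-567. Local minima of Q: Q(-3)=-27, Q(1)=-27.
So the global minimum of f is P(3) + Q(-3) − 1 = -567 − 27 − 1 = -595, attained at (3, -3).

-595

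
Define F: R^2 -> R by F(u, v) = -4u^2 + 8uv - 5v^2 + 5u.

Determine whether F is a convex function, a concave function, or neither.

concave

F is quadratic, so its Hessian is the constant matrix H = [[-8, 8], [8, -10]].
det(H) = 16, tr(H) = -18.
det(H) > 0 and tr(H) < 0, so H is negative definite everywhere: concave.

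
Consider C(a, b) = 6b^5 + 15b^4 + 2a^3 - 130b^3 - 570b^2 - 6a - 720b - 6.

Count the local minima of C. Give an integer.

C separates as a function of a plus a function of b, so ∇C=0 decouples.
∂C/∂a = 6(a - 1)(a + 1) = 0 at a ∈ {-1, 1}; ∂C/∂b = 30(b - 4)(b + 1)(b + 2)(b + 3) = 0 at b ∈ {-3, -2, -1, 4}.
The Hessian is diagonal: diag(C_aa, C_bb). Second derivatives: C_aa(-1)=-12, C_aa(1)=12; C_bb(-3)=-420, C_bb(-2)=180, C_bb(-1)=-300, C_bb(4)=6300.
Local minima occur where both diagonal entries positive: (1, -2), (1, 4). Count: 2.

2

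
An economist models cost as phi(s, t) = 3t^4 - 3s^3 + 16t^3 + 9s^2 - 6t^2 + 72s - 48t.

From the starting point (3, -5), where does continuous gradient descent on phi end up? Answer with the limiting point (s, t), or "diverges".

phi is separable, so gradient descent decouples: s follows -∂phi/∂s, t follows -∂phi/∂t.
∂phi/∂s = -9(s - 4)(s + 2); at s=3 this is 45, so s decreases.
∂phi/∂t = 12(t - 1)(t + 1)(t + 4); at t=-5 this is -288, so t increases.
s converges to its nearest critical value -2 (a local min of the s-part); t converges to -4. The iterate converges to (-2, -4).

(-2, -4)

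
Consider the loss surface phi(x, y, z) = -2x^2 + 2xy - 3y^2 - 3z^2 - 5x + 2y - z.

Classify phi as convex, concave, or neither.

concave

phi is quadratic, so its Hessian is the constant matrix H = [[-4, 2, 0], [2, -6, 0], [0, 0, -6]].
Leading principal minors: -4, 20, -120.
Signs alternate −, +, − ⇒ H ≺ 0 ⇒ concave.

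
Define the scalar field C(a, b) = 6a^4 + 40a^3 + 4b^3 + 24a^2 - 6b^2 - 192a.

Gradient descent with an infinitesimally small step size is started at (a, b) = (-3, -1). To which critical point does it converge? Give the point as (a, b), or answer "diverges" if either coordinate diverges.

C is separable, so gradient descent decouples: a follows -∂C/∂a, b follows -∂C/∂b.
∂C/∂a = 24(a - 1)(a + 2)(a + 4); at a=-3 this is 96, so a decreases.
∂C/∂b = 12b(b - 1); at b=-1 this is 24, so b decreases.
The b-coordinate has no critical point in that direction and runs off to infinity.

diverges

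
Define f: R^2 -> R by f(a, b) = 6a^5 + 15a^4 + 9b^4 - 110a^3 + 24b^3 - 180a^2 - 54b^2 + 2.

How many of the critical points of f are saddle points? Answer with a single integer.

6

f separates as a function of a plus a function of b, so ∇f=0 decouples.
∂f/∂a = 30a(a - 3)(a + 1)(a + 4) = 0 at a ∈ {-4, -1, 0, 3}; ∂f/∂b = 36b(b - 1)(b + 3) = 0 at b ∈ {-3, 0, 1}.
The Hessian is diagonal: diag(f_aa, f_bb). Second derivatives: f_aa(-4)=-2520, f_aa(-1)=360, f_aa(0)=-360, f_aa(3)=2520; f_bb(-3)=432, f_bb(0)=-108, f_bb(1)=144.
Saddle points occur where the two diagonal entries have opposite signs: (-4, -3), (-4, 1), (-1, 0), (0, -3), (0, 1), (3, 0). Count: 6.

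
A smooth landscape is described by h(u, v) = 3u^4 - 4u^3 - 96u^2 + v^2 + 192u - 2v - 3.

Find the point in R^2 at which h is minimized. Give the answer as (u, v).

(-4, 1)

h(u,v) separates as P(u) + Q(v) − 3, so its minimum is min P + min Q − 3.
P'(u) = 12(u - 4)(u - 1)(u + 4) vanishes at u ∈ {-4, 1, 4}; Q'(v) = 2v - 2 vanishes at v ∈ {1}.
Local minima of P (where P''>0): P(-4)=-1280, P(4)=-256. Local minima of Q: Q(1)=-1.
So the global minimum of h is P(-4) + Q(1) − 3 = -1280 − 1 − 3 = -1284, attained at (-4, 1).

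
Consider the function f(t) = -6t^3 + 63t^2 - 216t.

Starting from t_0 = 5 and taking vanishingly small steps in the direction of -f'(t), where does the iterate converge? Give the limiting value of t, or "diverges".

f'(t) = -18(t - 4)(t - 3), so f'(5) = -36.
Gradient descent moves in the -f' direction, i.e. t is increasing.
There is no critical point above t=5, and f' keeps the same sign, so the iterate runs off to +∞.

diverges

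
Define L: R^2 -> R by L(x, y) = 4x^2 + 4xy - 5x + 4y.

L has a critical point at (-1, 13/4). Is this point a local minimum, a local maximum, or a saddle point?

The Hessian of L is constant: H = [[8, 4], [4, 0]].
det(H) = 8·0 − 4² = -16.
Since det(H) < 0, H is indefinite and the critical point is a saddle point.

saddle point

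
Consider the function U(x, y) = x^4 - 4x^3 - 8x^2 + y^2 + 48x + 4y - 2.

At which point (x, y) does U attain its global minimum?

(-2, -2)

U(x,y) separates as P(x) + Q(y) − 2, so its minimum is min P + min Q − 2.
P'(x) = 4(x - 3)(x - 2)(x + 2) vanishes at x ∈ {-2, 2, 3}; Q'(y) = 2y + 4 vanishes at y ∈ {-2}.
Local minima of P (where P''>0): P(-2)=-80, P(3)=45. Local minima of Q: Q(-2)=-4.
So the global minimum of U is P(-2) + Q(-2) − 2 = -80 − 4 − 2 = -86, attained at (-2, -2).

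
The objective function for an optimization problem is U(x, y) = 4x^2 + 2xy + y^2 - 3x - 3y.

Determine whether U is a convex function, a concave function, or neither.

U is quadratic, so its Hessian is the constant matrix H = [[8, 2], [2, 2]].
det(H) = 12, tr(H) = 10.
det(H) > 0 and tr(H) > 0, so H is positive definite everywhere: convex.

convex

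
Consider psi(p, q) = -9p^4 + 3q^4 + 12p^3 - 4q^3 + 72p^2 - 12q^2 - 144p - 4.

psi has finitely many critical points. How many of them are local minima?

2

psi separates as a function of p plus a function of q, so ∇psi=0 decouples.
∂psi/∂p = -36(p - 2)(p - 1)(p + 2) = 0 at p ∈ {-2, 1, 2}; ∂psi/∂q = 12q(q - 2)(q + 1) = 0 at q ∈ {-1, 0, 2}.
The Hessian is diagonal: diag(psi_pp, psi_qq). Second derivatives: psi_pp(-2)=-432, psi_pp(1)=108, psi_pp(2)=-144; psi_qq(-1)=36, psi_qq(0)=-24, psi_qq(2)=72.
Local minima occur where both diagonal entries positive: (1, -1), (1, 2). Count: 2.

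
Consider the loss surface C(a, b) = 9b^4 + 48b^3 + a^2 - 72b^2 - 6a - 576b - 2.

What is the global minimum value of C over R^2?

C(a,b) separates as P(a) + Q(b) − 2, so its minimum is min P + min Q − 2.
P'(a) = 2a - 6 vanishes at a ∈ {3}; Q'(b) = 36(b - 2)(b + 2)(b + 4) vanishes at b ∈ {-4, -2, 2}.
Local minima of P (where P''>0): P(3)=-9. Local minima of Q: Q(-4)=384, Q(2)=-912.
So the global minimum of C is P(3) + Q(2) − 2 = -9 − 912 − 2 = -923, attained at (3, 2).

-923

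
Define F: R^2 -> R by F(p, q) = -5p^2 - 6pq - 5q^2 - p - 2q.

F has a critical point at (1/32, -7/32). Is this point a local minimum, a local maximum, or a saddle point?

The Hessian of F is constant: H = [[-10, -6], [-6, -10]].
det(H) = (-10)·(-10) − (-6)² = 64.
det(H) > 0 and tr(H) = -20 < 0, so H is negative definite and the point is a local maximum.

local maximum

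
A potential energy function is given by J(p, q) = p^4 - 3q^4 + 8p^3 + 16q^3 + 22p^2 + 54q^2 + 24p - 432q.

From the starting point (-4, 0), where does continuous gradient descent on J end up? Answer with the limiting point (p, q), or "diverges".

J is separable, so gradient descent decouples: p follows -∂J/∂p, q follows -∂J/∂q.
∂J/∂p = 4(p + 1)(p + 2)(p + 3); at p=-4 this is -24, so p increases.
∂J/∂q = -12(q - 4)(q - 3)(q + 3); at q=0 this is -432, so q increases.
p converges to its nearest critical value -3 (a local min of the p-part); q converges to 3. The iterate converges to (-3, 3).

(-3, 3)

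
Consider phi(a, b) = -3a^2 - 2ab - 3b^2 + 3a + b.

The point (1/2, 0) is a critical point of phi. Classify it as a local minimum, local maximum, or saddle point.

local maximum

The Hessian of phi is constant: H = [[-6, -2], [-2, -6]].
det(H) = (-6)·(-6) − (-2)² = 32.
det(H) > 0 and tr(H) = -12 < 0, so H is negative definite and the point is a local maximum.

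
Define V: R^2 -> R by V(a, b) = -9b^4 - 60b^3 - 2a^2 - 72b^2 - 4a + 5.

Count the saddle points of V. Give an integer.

1

V separates as a function of a plus a function of b, so ∇V=0 decouples.
∂V/∂a = -4(a + 1) = 0 at a ∈ {-1}; ∂V/∂b = -36b(b + 1)(b + 4) = 0 at b ∈ {-4, -1, 0}.
The Hessian is diagonal: diag(V_aa, V_bb). Second derivatives: V_aa(-1)=-4; V_bb(-4)=-432, V_bb(-1)=108, V_bb(0)=-144.
Saddle points occur where the two diagonal entries have opposite signs: (-1, -1). Count: 1.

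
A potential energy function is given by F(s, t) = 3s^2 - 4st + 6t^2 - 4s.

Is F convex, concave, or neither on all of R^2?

convex

F is quadratic, so its Hessian is the constant matrix H = [[6, -4], [-4, 12]].
det(H) = 56, tr(H) = 18.
det(H) > 0 and tr(H) > 0, so H is positive definite everywhere: convex.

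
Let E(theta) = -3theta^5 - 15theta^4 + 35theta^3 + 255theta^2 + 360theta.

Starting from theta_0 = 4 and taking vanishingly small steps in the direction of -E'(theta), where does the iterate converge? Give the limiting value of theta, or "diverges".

diverges

E'(theta) = -15(theta - 3)(theta + 1)(theta + 2)(theta + 4), so E'(4) = -3600.
Gradient descent moves in the -E' direction, i.e. theta is increasing.
There is no critical point above theta=4, and E' keeps the same sign, so the iterate runs off to +∞.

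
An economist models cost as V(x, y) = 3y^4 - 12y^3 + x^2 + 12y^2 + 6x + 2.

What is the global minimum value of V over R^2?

V(x,y) separates as P(x) + Q(y) + 2, so its minimum is min P + min Q + 2.
P'(x) = 2x + 6 vanishes at x ∈ {-3}; Q'(y) = 12y(y - 2)(y - 1) vanishes at y ∈ {0, 1, 2}.
Local minima of P (where P''>0): P(-3)=-9. Local minima of Q: Q(0)=0, Q(2)=0.
So the global minimum of V is P(-3) + Q(0) + 2 = -9 + 0 + 2 = -7, attained at (-3, 0).

-7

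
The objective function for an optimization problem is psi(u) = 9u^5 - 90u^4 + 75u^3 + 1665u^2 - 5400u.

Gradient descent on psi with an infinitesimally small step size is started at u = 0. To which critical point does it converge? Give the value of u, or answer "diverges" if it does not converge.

2

psi'(u) = 45(u - 5)(u - 4)(u - 2)(u + 3), so psi'(0) = -5400.
Gradient descent moves in the -psi' direction, i.e. u is increasing.
The nearest critical point in that direction is u = 2, where psi'' = 1350 > 0 (a local minimum). The iterate converges there.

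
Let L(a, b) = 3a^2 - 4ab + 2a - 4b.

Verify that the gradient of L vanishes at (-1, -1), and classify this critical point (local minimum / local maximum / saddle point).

∇L = (6a - 4b + 2, -4a - 4); substituting (-1, -1) gives ∇L = (0, 0), so (-1, -1) is indeed a critical point.
The Hessian of L is constant: H = [[6, -4], [-4, 0]].
det(H) = 6·0 − (-4)² = -16.
Since det(H) < 0, H is indefinite and the critical point is a saddle point.

saddle point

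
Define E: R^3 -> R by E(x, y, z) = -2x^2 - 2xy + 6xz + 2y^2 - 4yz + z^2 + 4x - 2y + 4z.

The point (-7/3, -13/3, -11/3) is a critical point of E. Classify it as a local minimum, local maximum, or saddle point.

saddle point

The Hessian is constant: H = [[-4, -2, 6], [-2, 4, -4], [6, -4, 2]].
Leading principal minors: Δ₁ = -4, Δ₂ = -20, Δ₃ = -24.
The minors fit neither the all-positive nor the alternating-sign pattern, so H is indefinite: a saddle point.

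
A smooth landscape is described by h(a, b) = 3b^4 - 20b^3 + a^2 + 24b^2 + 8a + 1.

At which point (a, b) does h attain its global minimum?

h(a,b) separates as P(a) + Q(b) + 1, so its minimum is min P + min Q + 1.
P'(a) = 2a + 8 vanishes at a ∈ {-4}; Q'(b) = 12b(b - 4)(b - 1) vanishes at b ∈ {0, 1, 4}.
Local minima of P (where P''>0): P(-4)=-16. Local minima of Q: Q(0)=0, Q(4)=-128.
So the global minimum of h is P(-4) + Q(4) + 1 = -16 − 128 + 1 = -143, attained at (-4, 4).

(-4, 4)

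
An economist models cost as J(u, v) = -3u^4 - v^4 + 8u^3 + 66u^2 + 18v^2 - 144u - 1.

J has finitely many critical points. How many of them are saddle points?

4

J separates as a function of u plus a function of v, so ∇J=0 decouples.
∂J/∂u = -12(u - 4)(u - 1)(u + 3) = 0 at u ∈ {-3, 1, 4}; ∂J/∂v = -4v(v - 3)(v + 3) = 0 at v ∈ {-3, 0, 3}.
The Hessian is diagonal: diag(J_uu, J_vv). Second derivatives: J_uu(-3)=-336, J_uu(1)=144, J_uu(4)=-252; J_vv(-3)=-72, J_vv(0)=36, J_vv(3)=-72.
Saddle points occur where the two diagonal entries have opposite signs: (-3, 0), (1, -3), (1, 3), (4, 0). Count: 4.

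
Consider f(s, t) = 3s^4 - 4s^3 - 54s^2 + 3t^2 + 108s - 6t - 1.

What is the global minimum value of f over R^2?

f(s,t) separates as P(s) + Q(t) − 1, so its minimum is min P + min Q − 1.
P'(s) = 12(s - 3)(s - 1)(s + 3) vanishes at s ∈ {-3, 1, 3}; Q'(t) = 6(t - 1) vanishes at t ∈ {1}.
Local minima of P (where P''>0): P(-3)=-459, P(3)=-27. Local minima of Q: Q(1)=-3.
So the global minimum of f is P(-3) + Q(1) − 1 = -459 − 3 − 1 = -463, attained at (-3, 1).

-463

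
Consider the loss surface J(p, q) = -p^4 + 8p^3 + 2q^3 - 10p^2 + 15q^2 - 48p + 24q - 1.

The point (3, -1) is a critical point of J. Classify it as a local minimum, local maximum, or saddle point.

The mixed partial ∂²J/∂p∂q is 0, so the Hessian at any point is diag(J_pp, J_qq) = diag(4(-3p^2 + 12p - 5), 6(2q + 5)).
At (3, -1): H = diag(16, 18).
Both eigenvalues are positive, so H is positive definite: a local minimum.

local minimum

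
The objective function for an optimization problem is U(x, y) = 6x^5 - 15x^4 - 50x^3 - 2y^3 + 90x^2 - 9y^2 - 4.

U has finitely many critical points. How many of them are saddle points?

4

U separates as a function of x plus a function of y, so ∇U=0 decouples.
∂U/∂x = 30x(x - 3)(x - 1)(x + 2) = 0 at x ∈ {-2, 0, 1, 3}; ∂U/∂y = -6y(y + 3) = 0 at y ∈ {-3, 0}.
The Hessian is diagonal: diag(U_xx, U_yy). Second derivatives: U_xx(-2)=-900, U_xx(0)=180, U_xx(1)=-180, U_xx(3)=900; U_yy(-3)=18, U_yy(0)=-18.
Saddle points occur where the two diagonal entries have opposite signs: (-2, -3), (0, 0), (1, -3), (3, 0). Count: 4.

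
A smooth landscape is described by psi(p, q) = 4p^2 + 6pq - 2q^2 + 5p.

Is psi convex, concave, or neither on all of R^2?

psi is quadratic, so its Hessian is the constant matrix H = [[8, 6], [6, -4]].
det(H) = -68, tr(H) = 4.
det(H) < 0, so H is indefinite: neither convex nor concave.

neither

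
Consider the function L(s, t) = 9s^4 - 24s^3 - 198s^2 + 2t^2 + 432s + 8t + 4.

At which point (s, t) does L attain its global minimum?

L(s,t) separates as P(s) + Q(t) + 4, so its minimum is min P + min Q + 4.
P'(s) = 36(s - 4)(s - 1)(s + 3) vanishes at s ∈ {-3, 1, 4}; Q'(t) = 4(t + 2) vanishes at t ∈ {-2}.
Local minima of P (where P''>0): P(-3)=-1701, P(4)=-672. Local minima of Q: Q(-2)=-8.
So the global minimum of L is P(-3) + Q(-2) + 4 = -1701 − 8 + 4 = -1705, attained at (-3, -2).

(-3, -2)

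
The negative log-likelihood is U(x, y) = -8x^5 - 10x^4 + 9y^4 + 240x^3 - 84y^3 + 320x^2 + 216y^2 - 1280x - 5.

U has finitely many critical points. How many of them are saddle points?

6

U separates as a function of x plus a function of y, so ∇U=0 decouples.
∂U/∂x = -40(x - 4)(x - 1)(x + 2)(x + 4) = 0 at x ∈ {-4, -2, 1, 4}; ∂U/∂y = 36y(y - 4)(y - 3) = 0 at y ∈ {0, 3, 4}.
The Hessian is diagonal: diag(U_xx, U_yy). Second derivatives: U_xx(-4)=3200, U_xx(-2)=-1440, U_xx(1)=1800, U_xx(4)=-5760; U_yy(0)=432, U_yy(3)=-108, U_yy(4)=144.
Saddle points occur where the two diagonal entries have opposite signs: (-4, 3), (-2, 0), (-2, 4), (1, 3), (4, 0), (4, 4). Count: 6.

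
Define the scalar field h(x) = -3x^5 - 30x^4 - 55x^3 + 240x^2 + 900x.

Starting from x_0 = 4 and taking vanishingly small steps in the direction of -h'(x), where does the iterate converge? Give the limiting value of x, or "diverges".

h'(x) = -15(x - 2)(x + 2)(x + 3)(x + 5), so h'(4) = -11340.
Gradient descent moves in the -h' direction, i.e. x is increasing.
There is no critical point above x=4, and h' keeps the same sign, so the iterate runs off to +∞.

diverges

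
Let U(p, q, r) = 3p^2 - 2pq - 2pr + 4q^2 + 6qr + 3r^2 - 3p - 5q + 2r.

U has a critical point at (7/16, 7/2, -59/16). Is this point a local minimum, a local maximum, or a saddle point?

local minimum

The Hessian is constant: H = [[6, -2, -2], [-2, 8, 6], [-2, 6, 6]].
Leading principal minors: Δ₁ = 6, Δ₂ = 44, Δ₃ = 64.
All leading minors are positive, so H is positive definite: a local minimum.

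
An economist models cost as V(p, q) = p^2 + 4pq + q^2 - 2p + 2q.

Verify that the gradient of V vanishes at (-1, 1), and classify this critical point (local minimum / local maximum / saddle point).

saddle point

∇V = (2p + 4q - 2, 4p + 2q + 2); substituting (-1, 1) gives ∇V = (0, 0), so (-1, 1) is indeed a critical point.
The Hessian of V is constant: H = [[2, 4], [4, 2]].
det(H) = 2·2 − 4² = -12.
Since det(H) < 0, H is indefinite and the critical point is a saddle point.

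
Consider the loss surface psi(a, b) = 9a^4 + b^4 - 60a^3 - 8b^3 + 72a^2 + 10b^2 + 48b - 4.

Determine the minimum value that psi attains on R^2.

-417

psi(a,b) separates as P(a) + Q(b) − 4, so its minimum is min P + min Q − 4.
P'(a) = 36a(a - 4)(a - 1) vanishes at a ∈ {0, 1, 4}; Q'(b) = 4(b - 4)(b - 3)(b + 1) vanishes at b ∈ {-1, 3, 4}.
Local minima of P (where P''>0): P(0)=0, P(4)=-384. Local minima of Q: Q(-1)=-29, Q(4)=96.
So the global minimum of psi is P(4) + Q(-1) − 4 = -384 − 29 − 4 = -417, attained at (4, -1).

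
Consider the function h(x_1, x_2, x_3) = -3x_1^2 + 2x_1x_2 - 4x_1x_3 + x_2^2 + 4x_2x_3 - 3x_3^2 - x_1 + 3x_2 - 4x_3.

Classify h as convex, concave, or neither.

neither

h is quadratic, so its Hessian is the constant matrix H = [[-6, 2, -4], [2, 2, 4], [-4, 4, -6]].
Leading principal minors: -6, -16, 96.
Neither pattern holds ⇒ H is indefinite ⇒ neither convex nor concave.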